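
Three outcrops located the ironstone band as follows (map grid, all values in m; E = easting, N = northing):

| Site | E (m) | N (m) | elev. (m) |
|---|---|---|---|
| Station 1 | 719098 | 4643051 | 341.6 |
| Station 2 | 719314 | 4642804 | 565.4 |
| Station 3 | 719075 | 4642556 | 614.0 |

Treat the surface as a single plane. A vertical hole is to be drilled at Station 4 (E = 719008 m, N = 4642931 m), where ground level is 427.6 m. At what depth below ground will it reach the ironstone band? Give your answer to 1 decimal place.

Two edge vectors: Station 1→Station 2 = (216, -247, 223.8), Station 1→Station 3 = (-23, -495, 272.4).
Normal n = (Station 1→Station 2) × (Station 1→Station 3) = (43498.2, -63985.8, -112601).
So ∂z/∂E = −n_x/n_z = 0.386303852 and ∂z/∂N = −n_y/n_z = −0.568252502.
Intercept c from Station 1: 341.6 − 277790.33 + 2638425.35 = 2360976.62.
At (719008, 4642931): z_contact = 277755.56 − 2638357.16 + 2360976.62 = 375.02 m.
Depth below ground = 427.6 − 375.02 = 52.6 m.

52.6 m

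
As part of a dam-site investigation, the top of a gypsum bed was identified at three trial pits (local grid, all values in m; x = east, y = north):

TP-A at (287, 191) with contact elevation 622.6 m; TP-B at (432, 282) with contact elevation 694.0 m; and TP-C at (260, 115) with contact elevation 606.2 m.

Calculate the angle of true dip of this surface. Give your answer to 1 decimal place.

24.8°

Let the plane be z = a·x + b·y + c.
TP-B−TP-A: 145a + 91b = 71.4;  TP-C−TP-A: −27a − 76b = −16.4.
Solving gives a = 0.45942, b = 0.05258.
Gradient magnitude |∇z| = √(a² + b²) = √(0.21107 + 0.00276) = 0.46242.
True dip = arctan(0.46242) = 24.8°, dipping toward W (azimuth ≈ 263°).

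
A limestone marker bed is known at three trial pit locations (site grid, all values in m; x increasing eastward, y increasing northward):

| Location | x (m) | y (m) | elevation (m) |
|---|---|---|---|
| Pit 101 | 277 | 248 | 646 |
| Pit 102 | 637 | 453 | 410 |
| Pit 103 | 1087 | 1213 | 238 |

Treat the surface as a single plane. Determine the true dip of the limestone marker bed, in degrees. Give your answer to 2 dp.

39.74°

Let the plane be z = a·x + b·y + c.
Pit 102−Pit 101: 360a + 205b = −236;  Pit 103−Pit 101: 810a + 965b = −408.
Solving gives a = −0.79460, b = 0.24417.
Gradient magnitude |∇z| = √(a² + b²) = √(0.63138 + 0.05962) = 0.83126.
True dip = arctan(0.83126) = 39.74°, dipping toward ESE (azimuth ≈ 107°).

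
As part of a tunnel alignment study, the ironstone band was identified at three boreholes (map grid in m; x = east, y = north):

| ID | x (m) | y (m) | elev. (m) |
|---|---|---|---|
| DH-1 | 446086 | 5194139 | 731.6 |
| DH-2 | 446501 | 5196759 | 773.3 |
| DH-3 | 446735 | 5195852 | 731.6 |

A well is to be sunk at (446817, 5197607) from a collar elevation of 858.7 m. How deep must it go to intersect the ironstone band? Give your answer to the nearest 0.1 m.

Two edge vectors: DH-1→DH-2 = (415, 2620, 41.7), DH-1→DH-3 = (649, 1713, 0).
Normal n = (DH-1→DH-2) × (DH-1→DH-3) = (-71432.1, 27063.3, -989485).
So ∂z/∂x = −n_x/n_z = −0.072191190 and ∂z/∂y = −n_y/n_z = 0.027350895.
Intercept c from DH-1: 731.6 + 32203.48 − 142064.35 = −109129.27.
At (446817, 5197607): z_contact = −32256.25 + 142159.20 − 109129.27 = 773.68 m.
Depth below ground = 858.7 − 773.68 = 85.0 m.

85.0 m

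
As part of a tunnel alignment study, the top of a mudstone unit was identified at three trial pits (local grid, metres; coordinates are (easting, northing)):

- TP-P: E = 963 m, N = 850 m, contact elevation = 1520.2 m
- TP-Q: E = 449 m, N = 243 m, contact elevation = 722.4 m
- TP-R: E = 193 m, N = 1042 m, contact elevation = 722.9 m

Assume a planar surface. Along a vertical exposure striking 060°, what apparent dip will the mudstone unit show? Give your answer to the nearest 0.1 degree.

49.1°

Two edge vectors: TP-P→TP-Q = (-514, -607, -797.8), TP-P→TP-R = (-770, 192, -797.3).
Normal n = (TP-P→TP-Q) × (TP-P→TP-R) = (637138.7, 204493.8, -566078).
So ∂z/∂E = −n_x/n_z = 1.12553 and ∂z/∂N = −n_y/n_z = 0.36125.
Unit vector along 060° is (sin 60°, cos 60°) = (0.8660, 0.5000).
Slope in that direction = a·(0.8660) + b·(0.5000) = 1.15536.
Apparent dip = arctan|1.15536| = 49.1° (true dip is 49.8°, so apparent ≤ true as expected).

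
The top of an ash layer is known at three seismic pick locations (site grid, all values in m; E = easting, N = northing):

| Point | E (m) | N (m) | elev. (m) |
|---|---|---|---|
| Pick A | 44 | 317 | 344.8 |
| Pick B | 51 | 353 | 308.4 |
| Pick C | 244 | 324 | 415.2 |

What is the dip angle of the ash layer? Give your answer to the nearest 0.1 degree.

Let the plane be z = a·E + b·N + c.
Pick B−Pick A: 7a + 36b = −36.4;  Pick C−Pick A: 200a + 7b = 70.4.
Solving gives a = 0.39004, b = −1.08695.
Gradient magnitude |∇z| = √(a² + b²) = √(0.15213 + 1.18147) = 1.15482.
True dip = arctan(1.15482) = 49.1°, dipping toward NNW (azimuth ≈ 340°).

49.1°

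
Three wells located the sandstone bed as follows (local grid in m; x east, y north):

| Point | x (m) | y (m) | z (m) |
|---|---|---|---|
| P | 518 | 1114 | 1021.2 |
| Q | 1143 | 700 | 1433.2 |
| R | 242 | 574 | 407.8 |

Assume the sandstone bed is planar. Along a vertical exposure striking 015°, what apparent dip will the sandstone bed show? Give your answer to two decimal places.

Two edge vectors: P→Q = (625, -414, 412), P→R = (-276, -540, -613.4).
Normal n = (P→Q) × (P→R) = (476427.6, 269663, -451764).
So ∂z/∂x = −n_x/n_z = 1.05459 and ∂z/∂y = −n_y/n_z = 0.59691.
Unit vector along 015° is (sin 15°, cos 15°) = (0.2588, 0.9659).
Slope in that direction = a·(0.2588) + b·(0.9659) = 0.84952.
Apparent dip = arctan|0.84952| = 40.35° (true dip is 50.5°, so apparent ≤ true as expected).

40.35°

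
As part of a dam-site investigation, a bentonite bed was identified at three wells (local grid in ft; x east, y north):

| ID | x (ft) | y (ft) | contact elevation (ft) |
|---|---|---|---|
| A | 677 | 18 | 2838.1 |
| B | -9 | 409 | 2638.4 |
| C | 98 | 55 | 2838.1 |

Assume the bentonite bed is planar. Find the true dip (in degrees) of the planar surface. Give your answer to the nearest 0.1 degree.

30.0°

Two edge vectors: A→B = (-686, 391, -199.7), A→C = (-579, 37, 0).
Normal n = (A→B) × (A→C) = (7388.9, 115626.3, 201007).
So ∂z/∂x = −n_x/n_z = −0.03676 and ∂z/∂y = −n_y/n_z = −0.57524.
Gradient magnitude |∇z| = √(a² + b²) = √(0.00135 + 0.33090) = 0.57641.
True dip = arctan(0.57641) = 30.0°, dipping toward N (azimuth ≈ 004°).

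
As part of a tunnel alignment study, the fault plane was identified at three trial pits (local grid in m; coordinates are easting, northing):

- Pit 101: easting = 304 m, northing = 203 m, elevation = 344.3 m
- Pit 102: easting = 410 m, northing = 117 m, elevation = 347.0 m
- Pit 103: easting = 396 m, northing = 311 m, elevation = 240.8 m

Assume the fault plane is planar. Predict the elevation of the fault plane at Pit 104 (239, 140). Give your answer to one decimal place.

Two edge vectors: Pit 101→Pit 102 = (106, -86, 2.7), Pit 101→Pit 103 = (92, 108, -103.5).
Normal n = (Pit 101→Pit 102) × (Pit 101→Pit 103) = (8609.4, 11219.4, 19360).
So ∂z/∂easting = −n_x/n_z = −0.44470 and ∂z/∂northing = −n_y/n_z = −0.57951.
Intercept c from Pit 101: 344.3 + 135.19 + 117.64 = 597.13.
At (239, 140): z = −106.3 − 81.1 + 597.13 = 409.7 m.

409.7 m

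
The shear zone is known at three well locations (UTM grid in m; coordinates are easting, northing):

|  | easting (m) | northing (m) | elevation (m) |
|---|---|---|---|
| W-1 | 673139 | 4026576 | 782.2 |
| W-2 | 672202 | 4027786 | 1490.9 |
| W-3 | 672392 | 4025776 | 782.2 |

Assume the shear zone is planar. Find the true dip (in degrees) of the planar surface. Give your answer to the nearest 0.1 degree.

Let the plane be z = a·easting + b·northing + c.
W-2−W-1: −937a + 1210b = 708.7;  W-3−W-1: −747a − 800b = 0.
Solving gives a = −0.34289, b = 0.32017.
Gradient magnitude |∇z| = √(a² + b²) = √(0.11757 + 0.10251) = 0.46913.
True dip = arctan(0.46913) = 25.1°, dipping toward SE (azimuth ≈ 133°).

25.1°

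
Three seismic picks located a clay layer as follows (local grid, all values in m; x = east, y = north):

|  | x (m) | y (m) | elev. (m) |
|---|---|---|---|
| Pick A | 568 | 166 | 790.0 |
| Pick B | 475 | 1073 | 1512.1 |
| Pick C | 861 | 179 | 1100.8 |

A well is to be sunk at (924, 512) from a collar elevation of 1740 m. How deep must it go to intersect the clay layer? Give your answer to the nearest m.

Two edge vectors: Pick A→Pick B = (-93, 907, 722.1), Pick A→Pick C = (293, 13, 310.8).
Normal n = (Pick A→Pick B) × (Pick A→Pick C) = (272508.3, 240479.7, -266960).
So ∂z/∂x = −n_x/n_z = 1.02078 and ∂z/∂y = −n_y/n_z = 0.90081.
Intercept c from Pick A: 790 − 579.80 − 149.53 = 60.66.
At (924, 512): z_contact = 943.2 + 461.2 + 60.66 = 1465.1 m.
Depth below ground = 1740 − 1465.1 = 275 m.

275 m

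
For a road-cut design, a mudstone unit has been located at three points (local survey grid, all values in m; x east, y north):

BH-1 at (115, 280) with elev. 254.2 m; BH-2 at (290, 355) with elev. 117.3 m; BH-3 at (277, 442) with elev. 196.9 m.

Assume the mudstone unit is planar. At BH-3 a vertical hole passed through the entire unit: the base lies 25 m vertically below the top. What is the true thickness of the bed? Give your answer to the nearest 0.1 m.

15.0 m

Two edge vectors: BH-1→BH-2 = (175, 75, -136.9), BH-1→BH-3 = (162, 162, -57.3).
Normal n = (BH-1→BH-2) × (BH-1→BH-3) = (17880.3, -12150.3, 16200).
So ∂z/∂x = −n_x/n_z = −1.10372 and ∂z/∂y = −n_y/n_z = 0.75002.
|∇z| = √(a²+b²) = 1.33444, so dip δ = arctan(1.33444) = 53.15°.
True thickness = vertical thickness × cos δ = 25 × cos 53.15° = 15.0 m.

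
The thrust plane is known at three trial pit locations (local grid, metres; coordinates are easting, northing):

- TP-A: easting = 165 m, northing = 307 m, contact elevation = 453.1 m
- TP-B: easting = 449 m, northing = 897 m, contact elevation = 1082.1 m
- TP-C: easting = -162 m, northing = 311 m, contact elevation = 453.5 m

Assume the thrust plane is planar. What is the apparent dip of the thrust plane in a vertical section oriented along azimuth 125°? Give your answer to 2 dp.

Two edge vectors: TP-A→TP-B = (284, 590, 629), TP-A→TP-C = (-327, 4, 0.4).
Normal n = (TP-A→TP-B) × (TP-A→TP-C) = (-2280, -205796.6, 194066).
So ∂z/∂easting = −n_x/n_z = 0.01175 and ∂z/∂northing = −n_y/n_z = 1.06045.
Unit vector along 125° is (sin 125°, cos 125°) = (0.8192, -0.5736).
Slope in that direction = a·(0.8192) + b·(-0.5736) = −0.59862.
Apparent dip = arctan|0.59862| = 30.91° (true dip is 46.7°, so apparent ≤ true as expected).

30.91°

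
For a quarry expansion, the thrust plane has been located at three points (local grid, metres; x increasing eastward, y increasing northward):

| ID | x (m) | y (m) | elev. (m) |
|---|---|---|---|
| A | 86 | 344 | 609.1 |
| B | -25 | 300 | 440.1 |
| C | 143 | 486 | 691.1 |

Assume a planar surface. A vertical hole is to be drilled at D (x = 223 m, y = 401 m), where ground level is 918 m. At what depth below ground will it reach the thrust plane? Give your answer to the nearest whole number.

100 m

Two edge vectors: A→B = (-111, -44, -169), A→C = (57, 142, 82).
Normal n = (A→B) × (A→C) = (20390, -531, -13254).
So ∂z/∂x = −n_x/n_z = 1.53840 and ∂z/∂y = −n_y/n_z = −0.04006.
Intercept c from A: 609.1 − 132.30 + 13.78 = 490.58.
At (223, 401): z_contact = 343.1 − 16.1 + 490.58 = 817.6 m.
Depth below ground = 918 − 817.6 = 100 m.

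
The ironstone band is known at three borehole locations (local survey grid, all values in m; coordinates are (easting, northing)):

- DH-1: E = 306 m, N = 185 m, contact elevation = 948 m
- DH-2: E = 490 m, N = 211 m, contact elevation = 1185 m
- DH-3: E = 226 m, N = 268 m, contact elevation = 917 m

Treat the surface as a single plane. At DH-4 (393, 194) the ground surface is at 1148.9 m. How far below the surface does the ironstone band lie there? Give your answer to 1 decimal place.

91.4 m

Two edge vectors: DH-1→DH-2 = (184, 26, 237), DH-1→DH-3 = (-80, 83, -31).
Normal n = (DH-1→DH-2) × (DH-1→DH-3) = (-20477, -13256, 17352).
So ∂z/∂E = −n_x/n_z = 1.18009 and ∂z/∂N = −n_y/n_z = 0.76395.
Intercept c from DH-1: 948 − 361.11 − 141.33 = 445.56.
At (393, 194): z_contact = 463.78 + 148.21 + 445.56 = 1057.54 m.
Depth below ground = 1148.9 − 1057.54 = 91.4 m.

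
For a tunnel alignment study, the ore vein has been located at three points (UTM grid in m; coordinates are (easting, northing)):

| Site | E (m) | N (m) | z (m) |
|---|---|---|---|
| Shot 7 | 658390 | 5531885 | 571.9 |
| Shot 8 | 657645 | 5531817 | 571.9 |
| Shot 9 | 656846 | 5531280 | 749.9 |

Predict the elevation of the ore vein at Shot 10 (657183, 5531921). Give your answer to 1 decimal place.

Two edge vectors: Shot 7→Shot 8 = (-745, -68, 0), Shot 7→Shot 9 = (-1544, -605, 178).
Normal n = (Shot 7→Shot 8) × (Shot 7→Shot 9) = (-12104, 132610, 345733).
So ∂z/∂E = −n_x/n_z = 0.035009675 and ∂z/∂N = −n_y/n_z = −0.383561882.
Intercept c from Shot 7: 571.9 − 23050.02 + 2121820.22 = 2099342.10.
At (657183, 5531921): z = 23007.8 − 2121834.0 + 2099342.10 = 515.8 m.

515.8 m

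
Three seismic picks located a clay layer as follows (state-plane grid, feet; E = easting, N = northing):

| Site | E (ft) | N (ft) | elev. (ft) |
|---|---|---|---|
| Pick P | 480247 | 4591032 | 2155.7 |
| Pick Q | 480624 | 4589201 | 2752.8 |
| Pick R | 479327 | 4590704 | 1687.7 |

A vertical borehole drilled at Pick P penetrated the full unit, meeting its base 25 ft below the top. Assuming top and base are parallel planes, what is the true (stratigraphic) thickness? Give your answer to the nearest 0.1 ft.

Two edge vectors: Pick P→Pick Q = (377, -1831, 597.1), Pick P→Pick R = (-920, -328, -468).
Normal n = (Pick P→Pick Q) × (Pick P→Pick R) = (1052756.8, -372896, -1808176).
So ∂z/∂E = −n_x/n_z = 0.58222 and ∂z/∂N = −n_y/n_z = −0.20623.
|∇z| = √(a²+b²) = 0.61767, so dip δ = arctan(0.61767) = 31.70°.
True thickness = vertical thickness × cos δ = 25 × cos 31.70° = 21.3 ft.

21.3 ft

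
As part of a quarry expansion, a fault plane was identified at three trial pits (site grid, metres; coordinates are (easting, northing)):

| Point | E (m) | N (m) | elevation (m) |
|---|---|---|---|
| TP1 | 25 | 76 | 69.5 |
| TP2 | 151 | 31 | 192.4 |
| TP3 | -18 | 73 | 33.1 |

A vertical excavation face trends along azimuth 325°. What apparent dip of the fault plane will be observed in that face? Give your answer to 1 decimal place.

Let the plane be z = a·E + b·N + c.
TP2−TP1: 126a − 45b = 122.9;  TP3−TP1: −43a − 3b = −36.4.
Solving gives a = 0.86757, b = −0.30190.
Unit vector along 325° is (sin 325°, cos 325°) = (-0.5736, 0.8192).
Slope in that direction = a·(-0.5736) + b·(0.8192) = −0.74492.
Apparent dip = arctan|0.74492| = 36.7° (true dip is 42.6°, so apparent ≤ true as expected).

36.7°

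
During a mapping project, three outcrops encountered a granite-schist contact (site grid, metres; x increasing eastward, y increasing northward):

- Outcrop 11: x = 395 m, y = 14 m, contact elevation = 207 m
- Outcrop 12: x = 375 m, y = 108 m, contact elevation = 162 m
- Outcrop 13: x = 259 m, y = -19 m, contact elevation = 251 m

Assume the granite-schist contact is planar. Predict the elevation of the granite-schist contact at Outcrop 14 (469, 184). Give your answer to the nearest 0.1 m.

103.9 m

Two edge vectors: Outcrop 11→Outcrop 12 = (-20, 94, -45), Outcrop 11→Outcrop 13 = (-136, -33, 44).
Normal n = (Outcrop 11→Outcrop 12) × (Outcrop 11→Outcrop 13) = (2651, 7000, 13444).
So ∂z/∂x = −n_x/n_z = −0.19719 and ∂z/∂y = −n_y/n_z = −0.52068.
Intercept c from Outcrop 11: 207 + 77.89 + 7.29 = 292.18.
At (469, 184): z = −92.5 − 95.8 + 292.18 = 103.9 m.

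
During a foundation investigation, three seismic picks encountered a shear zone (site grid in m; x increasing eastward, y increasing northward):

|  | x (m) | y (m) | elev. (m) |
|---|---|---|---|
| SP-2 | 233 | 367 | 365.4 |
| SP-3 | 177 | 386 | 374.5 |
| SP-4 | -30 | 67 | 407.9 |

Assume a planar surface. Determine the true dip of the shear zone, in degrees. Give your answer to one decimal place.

Let the plane be z = a·x + b·y + c.
SP-3−SP-2: −56a + 19b = 9.1;  SP-4−SP-2: −263a − 300b = 42.5.
Solving gives a = −0.16229, b = 0.00061.
Gradient magnitude |∇z| = √(a² + b²) = √(0.02634 + 0.00000) = 0.16229.
True dip = arctan(0.16229) = 9.2°, dipping toward E (azimuth ≈ 090°).

9.2°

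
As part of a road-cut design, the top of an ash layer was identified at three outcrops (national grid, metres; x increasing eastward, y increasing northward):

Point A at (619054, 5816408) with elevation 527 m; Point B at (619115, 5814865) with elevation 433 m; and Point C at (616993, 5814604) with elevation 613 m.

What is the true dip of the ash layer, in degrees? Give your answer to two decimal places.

Let the plane be z = a·x + b·y + c.
Point B−Point A: 61a − 1543b = −94;  Point C−Point A: −2061a − 1804b = 86.
Solving gives a = −0.09187, b = 0.05729.
Gradient magnitude |∇z| = √(a² + b²) = √(0.00844 + 0.00328) = 0.10827.
True dip = arctan(0.10827) = 6.18°, dipping toward ESE (azimuth ≈ 122°).

6.18°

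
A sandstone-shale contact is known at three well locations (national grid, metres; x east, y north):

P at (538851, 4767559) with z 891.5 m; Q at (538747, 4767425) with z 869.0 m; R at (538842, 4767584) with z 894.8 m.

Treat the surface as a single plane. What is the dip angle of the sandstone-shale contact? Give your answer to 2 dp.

8.35°

Two edge vectors: P→Q = (-104, -134, -22.5), P→R = (-9, 25, 3.3).
Normal n = (P→Q) × (P→R) = (120.3, 545.7, -3806).
So ∂z/∂x = −n_x/n_z = 0.03161 and ∂z/∂y = −n_y/n_z = 0.14338.
Gradient magnitude |∇z| = √(a² + b²) = √(0.00100 + 0.02056) = 0.14682.
True dip = arctan(0.14682) = 8.35°, dipping toward SSW (azimuth ≈ 192°).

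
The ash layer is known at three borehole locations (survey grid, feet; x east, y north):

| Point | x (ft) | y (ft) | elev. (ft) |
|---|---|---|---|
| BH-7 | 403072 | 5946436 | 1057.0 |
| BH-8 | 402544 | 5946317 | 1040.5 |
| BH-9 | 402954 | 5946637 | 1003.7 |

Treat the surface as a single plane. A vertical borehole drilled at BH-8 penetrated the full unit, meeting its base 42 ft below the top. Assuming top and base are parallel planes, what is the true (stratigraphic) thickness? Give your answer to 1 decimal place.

40.9 ft

Let the plane be z = a·x + b·y + c.
BH-8−BH-7: −528a − 119b = −16.5;  BH-9−BH-7: −118a + 201b = −53.3.
Solving gives a = 0.08038, b = −0.21799.
|∇z| = √(a²+b²) = 0.23233, so dip δ = arctan(0.23233) = 13.08°.
True thickness = vertical thickness × cos δ = 42 × cos 13.08° = 40.9 ft.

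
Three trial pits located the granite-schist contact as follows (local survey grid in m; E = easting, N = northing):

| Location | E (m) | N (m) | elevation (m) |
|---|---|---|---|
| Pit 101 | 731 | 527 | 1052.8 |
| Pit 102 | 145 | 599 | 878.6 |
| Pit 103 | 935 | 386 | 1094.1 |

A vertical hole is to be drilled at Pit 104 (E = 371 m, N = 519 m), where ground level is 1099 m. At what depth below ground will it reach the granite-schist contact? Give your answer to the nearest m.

Let the plane be z = a·E + b·N + c.
Pit 102−Pit 101: −586a + 72b = −174.2;  Pit 103−Pit 101: 204a − 141b = 41.3.
Solving gives a = 0.31777, b = 0.16684.
Then c = 1052.8 − a·731 − b·527 = 732.58.
At (371, 519): z_contact = 117.9 + 86.6 + 732.58 = 937.1 m.
Depth below ground = 1099 − 937.1 = 162 m.

162 m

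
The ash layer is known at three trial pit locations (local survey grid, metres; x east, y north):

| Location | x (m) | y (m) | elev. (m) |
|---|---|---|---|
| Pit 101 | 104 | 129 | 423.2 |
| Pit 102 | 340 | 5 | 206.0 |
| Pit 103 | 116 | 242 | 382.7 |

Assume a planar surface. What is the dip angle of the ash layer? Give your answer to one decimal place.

Let the plane be z = a·x + b·y + c.
Pit 102−Pit 101: 236a − 124b = −217.2;  Pit 103−Pit 101: 12a + 113b = −40.5.
Solving gives a = −1.05006, b = −0.24690.
Gradient magnitude |∇z| = √(a² + b²) = √(1.10263 + 0.06096) = 1.07870.
True dip = arctan(1.07870) = 47.2°, dipping toward ENE (azimuth ≈ 077°).

47.2°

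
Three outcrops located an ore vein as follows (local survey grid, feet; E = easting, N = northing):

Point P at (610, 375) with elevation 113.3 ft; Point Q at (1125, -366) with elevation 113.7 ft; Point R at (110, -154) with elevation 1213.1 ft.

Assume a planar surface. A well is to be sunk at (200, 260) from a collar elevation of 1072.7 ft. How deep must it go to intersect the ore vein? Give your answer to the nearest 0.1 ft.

Two edge vectors: Point P→Point Q = (515, -741, 0.4), Point P→Point R = (-500, -529, 1099.8).
Normal n = (Point P→Point Q) × (Point P→Point R) = (-814740.2, -566597, -642935).
So ∂z/∂E = −n_x/n_z = −1.267220 and ∂z/∂N = −n_y/n_z = −0.881266.
Intercept c from Point P: 113.3 + 773.00 + 330.47 = 1216.78.
At (200, 260): z_contact = −253.44 − 229.13 + 1216.78 = 734.21 ft.
Depth below ground = 1072.7 − 734.21 = 338.5 ft.

338.5 ft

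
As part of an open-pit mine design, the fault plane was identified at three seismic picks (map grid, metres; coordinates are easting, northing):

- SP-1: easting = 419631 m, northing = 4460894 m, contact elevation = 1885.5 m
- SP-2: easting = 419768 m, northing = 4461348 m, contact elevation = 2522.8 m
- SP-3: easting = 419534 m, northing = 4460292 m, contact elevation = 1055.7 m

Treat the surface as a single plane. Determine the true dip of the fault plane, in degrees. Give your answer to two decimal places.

Two edge vectors: SP-1→SP-2 = (137, 454, 637.3), SP-1→SP-3 = (-97, -602, -829.8).
Normal n = (SP-1→SP-2) × (SP-1→SP-3) = (6925.4, 51864.5, -38436).
So ∂z/∂easting = −n_x/n_z = 0.18018 and ∂z/∂northing = −n_y/n_z = 1.34937.
Gradient magnitude |∇z| = √(a² + b²) = √(0.03246 + 1.82081) = 1.36135.
True dip = arctan(1.36135) = 53.70°, dipping toward S (azimuth ≈ 188°).

53.70°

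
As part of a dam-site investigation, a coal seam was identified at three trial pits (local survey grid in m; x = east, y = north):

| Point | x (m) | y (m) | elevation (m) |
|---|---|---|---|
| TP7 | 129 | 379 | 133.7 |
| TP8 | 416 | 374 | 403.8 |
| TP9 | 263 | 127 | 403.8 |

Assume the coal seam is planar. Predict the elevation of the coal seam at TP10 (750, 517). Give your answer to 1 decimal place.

Let the plane be z = a·x + b·y + c.
TP8−TP7: 287a − 5b = 270.1;  TP9−TP7: 134a − 252b = 270.1.
Solving gives a = 0.93107, b = −0.57673.
Then c = 133.7 − a·129 − b·379 = 232.17.
At (750, 517): z = 698.3 − 298.2 + 232.17 = 632.3 m.

632.3 m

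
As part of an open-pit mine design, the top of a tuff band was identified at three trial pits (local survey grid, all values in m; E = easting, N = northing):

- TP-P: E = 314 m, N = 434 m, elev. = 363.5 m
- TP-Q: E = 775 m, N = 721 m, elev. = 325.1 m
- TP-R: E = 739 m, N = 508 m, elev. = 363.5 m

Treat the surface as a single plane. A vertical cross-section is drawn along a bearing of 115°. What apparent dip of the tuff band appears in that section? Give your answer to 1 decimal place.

6.2°

Two edge vectors: TP-P→TP-Q = (461, 287, -38.4), TP-P→TP-R = (425, 74, 0).
Normal n = (TP-P→TP-Q) × (TP-P→TP-R) = (2841.6, -16320, -87861).
So ∂z/∂E = −n_x/n_z = 0.03234 and ∂z/∂N = −n_y/n_z = −0.18575.
Unit vector along 115° is (sin 115°, cos 115°) = (0.9063, -0.4226).
Slope in that direction = a·(0.9063) + b·(-0.4226) = 0.10781.
Apparent dip = arctan|0.10781| = 6.2° (true dip is 10.7°, so apparent ≤ true as expected).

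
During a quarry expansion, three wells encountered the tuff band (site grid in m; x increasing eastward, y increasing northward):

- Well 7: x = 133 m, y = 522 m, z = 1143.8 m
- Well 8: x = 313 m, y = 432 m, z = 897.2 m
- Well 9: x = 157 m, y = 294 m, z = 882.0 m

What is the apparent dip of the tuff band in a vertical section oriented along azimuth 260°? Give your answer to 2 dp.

Let the plane be z = a·x + b·y + c.
Well 8−Well 7: 180a − 90b = −246.6;  Well 9−Well 7: 24a − 228b = −261.8.
Solving gives a = −0.84009, b = 1.05981.
Unit vector along 260° is (sin 260°, cos 260°) = (-0.9848, -0.1736).
Slope in that direction = a·(-0.9848) + b·(-0.1736) = 0.64329.
Apparent dip = arctan|0.64329| = 32.75° (true dip is 53.5°, so apparent ≤ true as expected).

32.75°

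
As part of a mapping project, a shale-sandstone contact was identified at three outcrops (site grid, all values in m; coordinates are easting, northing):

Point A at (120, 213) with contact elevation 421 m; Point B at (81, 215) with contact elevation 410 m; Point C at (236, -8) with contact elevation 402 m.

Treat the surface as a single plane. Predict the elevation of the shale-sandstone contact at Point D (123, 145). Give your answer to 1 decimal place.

405.5 m

Let the plane be z = a·easting + b·northing + c.
Point B−Point A: −39a + 2b = −11;  Point C−Point A: 116a − 221b = −19.
Solving gives a = 0.29438, b = 0.24049.
Then c = 421 − a·120 − b·213 = 334.45.
At (123, 145): z = 36.2 + 34.9 + 334.45 = 405.5 m.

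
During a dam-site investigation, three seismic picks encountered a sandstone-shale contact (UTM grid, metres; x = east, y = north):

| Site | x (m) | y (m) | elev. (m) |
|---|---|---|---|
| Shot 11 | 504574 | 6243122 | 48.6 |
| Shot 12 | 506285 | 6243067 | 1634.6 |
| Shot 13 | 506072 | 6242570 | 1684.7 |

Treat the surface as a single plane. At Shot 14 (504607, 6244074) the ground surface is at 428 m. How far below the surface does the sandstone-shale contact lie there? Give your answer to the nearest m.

Let the plane be z = a·x + b·y + c.
Shot 12−Shot 11: 1711a − 55b = 1586;  Shot 13−Shot 11: 1498a − 552b = 1636.1.
Solving gives a = 0.91115056, b = −0.49129793.
Then c = 48.6 − a·504574 − b·6243122 = 2607538.62.
At (504607, 6244074): z_contact = 459773.0 − 3067700.6 + 2607538.62 = -389.0 m.
Depth below ground = 428 − (-389.0) = 817 m.

817 m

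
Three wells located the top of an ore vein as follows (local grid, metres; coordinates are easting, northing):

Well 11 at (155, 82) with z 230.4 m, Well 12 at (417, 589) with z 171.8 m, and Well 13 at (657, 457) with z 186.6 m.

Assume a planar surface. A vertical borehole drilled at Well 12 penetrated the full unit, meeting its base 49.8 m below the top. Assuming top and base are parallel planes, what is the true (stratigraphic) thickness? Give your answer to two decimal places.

Let the plane be z = a·easting + b·northing + c.
Well 12−Well 11: 262a + 507b = −58.6;  Well 13−Well 11: 502a + 375b = −43.8.
Solving gives a = −0.00148, b = −0.11482.
|∇z| = √(a²+b²) = 0.11483, so dip δ = arctan(0.11483) = 6.55°.
True thickness = vertical thickness × cos δ = 49.8 × cos 6.55° = 49.47 m.

49.47 m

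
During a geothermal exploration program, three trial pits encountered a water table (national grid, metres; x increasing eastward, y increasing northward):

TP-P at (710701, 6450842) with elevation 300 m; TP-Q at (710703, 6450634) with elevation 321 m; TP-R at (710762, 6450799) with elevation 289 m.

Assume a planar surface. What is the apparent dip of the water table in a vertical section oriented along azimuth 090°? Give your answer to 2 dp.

Two edge vectors: TP-P→TP-Q = (2, -208, 21), TP-P→TP-R = (61, -43, -11).
Normal n = (TP-P→TP-Q) × (TP-P→TP-R) = (3191, 1303, 12602).
So ∂z/∂x = −n_x/n_z = −0.25321 and ∂z/∂y = −n_y/n_z = −0.10340.
Unit vector along 090° is (sin 90°, cos 90°) = (1.0000, 0.0000).
Slope in that direction = a·(1.0000) + b·(0.0000) = −0.25321.
Apparent dip = arctan|0.25321| = 14.21° (true dip is 15.3°, so apparent ≤ true as expected).

14.21°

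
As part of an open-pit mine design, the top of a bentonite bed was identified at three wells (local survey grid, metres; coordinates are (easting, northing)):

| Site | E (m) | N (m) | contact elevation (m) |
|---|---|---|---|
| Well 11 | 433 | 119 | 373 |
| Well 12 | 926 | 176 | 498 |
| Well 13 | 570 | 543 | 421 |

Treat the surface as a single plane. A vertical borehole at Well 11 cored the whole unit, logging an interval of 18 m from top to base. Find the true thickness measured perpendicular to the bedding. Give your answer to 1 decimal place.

Let the plane be z = a·E + b·N + c.
Well 12−Well 11: 493a + 57b = 125;  Well 13−Well 11: 137a + 424b = 48.
Solving gives a = 0.24979, b = 0.03250.
|∇z| = √(a²+b²) = 0.25190, so dip δ = arctan(0.25190) = 14.14°.
True thickness = vertical thickness × cos δ = 18 × cos 14.14° = 17.5 m.

17.5 m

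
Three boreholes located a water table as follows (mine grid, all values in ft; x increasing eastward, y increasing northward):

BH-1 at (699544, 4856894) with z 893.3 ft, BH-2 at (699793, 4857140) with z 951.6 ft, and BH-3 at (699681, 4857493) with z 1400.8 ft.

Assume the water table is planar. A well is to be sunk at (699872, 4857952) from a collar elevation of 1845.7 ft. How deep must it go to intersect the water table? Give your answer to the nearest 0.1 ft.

Let the plane be z = a·x + b·y + c.
BH-2−BH-1: 249a + 246b = 58.3;  BH-3−BH-1: 137a + 599b = 507.5.
Solving gives a = −0.778900640, b = 1.025391298.
Then c = 893.3 − a·699544 − b·4856894 = −4434448.28.
At (699872, 4857952): z_contact = −545130.75 + 4981301.71 − 4434448.28 = 1722.68 ft.
Depth below ground = 1845.7 − 1722.68 = 123.0 ft.

123.0 ft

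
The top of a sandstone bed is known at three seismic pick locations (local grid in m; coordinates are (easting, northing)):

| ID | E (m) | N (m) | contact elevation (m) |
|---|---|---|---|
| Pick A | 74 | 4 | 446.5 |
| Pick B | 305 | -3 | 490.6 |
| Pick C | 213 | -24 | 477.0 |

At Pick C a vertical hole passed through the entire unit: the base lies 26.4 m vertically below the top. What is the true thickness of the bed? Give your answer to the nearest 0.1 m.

25.6 m

Let the plane be z = a·E + b·N + c.
Pick B−Pick A: 231a − 7b = 44.1;  Pick C−Pick A: 139a − 28b = 30.5.
Solving gives a = 0.18586, b = −0.16662.
|∇z| = √(a²+b²) = 0.24961, so dip δ = arctan(0.24961) = 14.02°.
True thickness = vertical thickness × cos δ = 26.4 × cos 14.02° = 25.6 m.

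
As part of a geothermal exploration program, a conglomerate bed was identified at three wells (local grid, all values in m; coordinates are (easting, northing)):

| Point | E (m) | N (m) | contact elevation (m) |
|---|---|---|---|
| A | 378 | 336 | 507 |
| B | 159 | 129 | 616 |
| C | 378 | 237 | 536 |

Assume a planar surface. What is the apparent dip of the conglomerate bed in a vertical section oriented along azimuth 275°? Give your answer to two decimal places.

Two edge vectors: A→B = (-219, -207, 109), A→C = (0, -99, 29).
Normal n = (A→B) × (A→C) = (4788, 6351, 21681).
So ∂z/∂E = −n_x/n_z = −0.22084 and ∂z/∂N = −n_y/n_z = −0.29293.
Unit vector along 275° is (sin 275°, cos 275°) = (-0.9962, 0.0872).
Slope in that direction = a·(-0.9962) + b·(0.0872) = 0.19447.
Apparent dip = arctan|0.19447| = 11.00° (true dip is 20.1°, so apparent ≤ true as expected).

11.00°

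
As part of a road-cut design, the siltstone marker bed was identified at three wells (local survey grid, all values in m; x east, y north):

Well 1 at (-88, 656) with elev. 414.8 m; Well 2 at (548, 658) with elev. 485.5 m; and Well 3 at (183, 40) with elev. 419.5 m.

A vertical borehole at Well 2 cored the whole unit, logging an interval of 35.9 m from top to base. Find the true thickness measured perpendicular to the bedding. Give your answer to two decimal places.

Two edge vectors: Well 1→Well 2 = (636, 2, 70.7), Well 1→Well 3 = (271, -616, 4.7).
Normal n = (Well 1→Well 2) × (Well 1→Well 3) = (43560.6, 16170.5, -392318).
So ∂z/∂x = −n_x/n_z = 0.11103 and ∂z/∂y = −n_y/n_z = 0.04122.
|∇z| = √(a²+b²) = 0.11844, so dip δ = arctan(0.11844) = 6.75°.
True thickness = vertical thickness × cos δ = 35.9 × cos 6.75° = 35.65 m.

35.65 m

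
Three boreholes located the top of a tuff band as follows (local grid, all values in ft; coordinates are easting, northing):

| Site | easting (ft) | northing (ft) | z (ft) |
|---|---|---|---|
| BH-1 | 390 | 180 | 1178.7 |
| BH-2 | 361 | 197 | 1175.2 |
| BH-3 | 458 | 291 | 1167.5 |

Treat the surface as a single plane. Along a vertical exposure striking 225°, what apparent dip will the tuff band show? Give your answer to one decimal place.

Two edge vectors: BH-1→BH-2 = (-29, 17, -3.5), BH-1→BH-3 = (68, 111, -11.2).
Normal n = (BH-1→BH-2) × (BH-1→BH-3) = (198.1, -562.8, -4375).
So ∂z/∂easting = −n_x/n_z = 0.04528 and ∂z/∂northing = −n_y/n_z = −0.12864.
Unit vector along 225° is (sin 225°, cos 225°) = (-0.7071, -0.7071).
Slope in that direction = a·(-0.7071) + b·(-0.7071) = 0.05894.
Apparent dip = arctan|0.05894| = 3.4° (true dip is 7.8°, so apparent ≤ true as expected).

3.4°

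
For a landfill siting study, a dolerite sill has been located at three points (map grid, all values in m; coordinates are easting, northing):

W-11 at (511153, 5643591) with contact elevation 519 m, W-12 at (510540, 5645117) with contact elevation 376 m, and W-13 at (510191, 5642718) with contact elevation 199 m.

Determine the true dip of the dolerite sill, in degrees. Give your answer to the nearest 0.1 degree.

17.1°

Let the plane be z = a·easting + b·northing + c.
W-12−W-11: −613a + 1526b = −143;  W-13−W-11: −962a − 873b = −320.
Solving gives a = 0.30610, b = 0.02925.
Gradient magnitude |∇z| = √(a² + b²) = √(0.09369 + 0.00086) = 0.30749.
True dip = arctan(0.30749) = 17.1°, dipping toward W (azimuth ≈ 265°).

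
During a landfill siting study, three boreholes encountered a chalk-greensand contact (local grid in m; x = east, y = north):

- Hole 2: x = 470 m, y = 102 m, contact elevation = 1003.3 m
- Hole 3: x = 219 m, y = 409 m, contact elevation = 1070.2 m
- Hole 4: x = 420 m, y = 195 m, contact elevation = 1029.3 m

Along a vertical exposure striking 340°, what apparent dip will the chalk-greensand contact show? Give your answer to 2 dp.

Two edge vectors: Hole 2→Hole 3 = (-251, 307, 66.9), Hole 2→Hole 4 = (-50, 93, 26).
Normal n = (Hole 2→Hole 3) × (Hole 2→Hole 4) = (1760.3, 3181, -7993).
So ∂z/∂x = −n_x/n_z = 0.22023 and ∂z/∂y = −n_y/n_z = 0.39797.
Unit vector along 340° is (sin 340°, cos 340°) = (-0.3420, 0.9397).
Slope in that direction = a·(-0.3420) + b·(0.9397) = 0.29865.
Apparent dip = arctan|0.29865| = 16.63° (true dip is 24.5°, so apparent ≤ true as expected).

16.63°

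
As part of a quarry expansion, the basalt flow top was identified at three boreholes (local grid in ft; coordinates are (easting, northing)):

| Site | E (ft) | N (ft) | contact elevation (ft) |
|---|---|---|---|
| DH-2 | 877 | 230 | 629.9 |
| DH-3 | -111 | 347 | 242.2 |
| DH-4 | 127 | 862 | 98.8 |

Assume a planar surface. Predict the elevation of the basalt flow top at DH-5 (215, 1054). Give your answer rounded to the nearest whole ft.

Two edge vectors: DH-2→DH-3 = (-988, 117, -387.7), DH-2→DH-4 = (-750, 632, -531.1).
Normal n = (DH-2→DH-3) × (DH-2→DH-4) = (182887.7, -233951.8, -536666).
So ∂z/∂E = −n_x/n_z = 0.34078 and ∂z/∂N = −n_y/n_z = −0.43594.
Intercept c from DH-2: 629.9 − 298.87 + 100.27 = 431.30.
At (215, 1054): z = 73.3 − 459.5 + 431.30 = 45.1 ft.

45 ft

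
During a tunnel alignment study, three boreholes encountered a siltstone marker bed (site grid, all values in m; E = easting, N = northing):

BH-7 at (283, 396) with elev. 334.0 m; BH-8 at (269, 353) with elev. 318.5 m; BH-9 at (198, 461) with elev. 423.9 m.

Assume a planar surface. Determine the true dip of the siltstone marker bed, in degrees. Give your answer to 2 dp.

Let the plane be z = a·E + b·N + c.
BH-8−BH-7: −14a − 43b = −15.5;  BH-9−BH-7: −85a + 65b = 89.9.
Solving gives a = −0.62611, b = 0.56432.
Gradient magnitude |∇z| = √(a² + b²) = √(0.39202 + 0.31845) = 0.84289.
True dip = arctan(0.84289) = 40.13°, dipping toward SE (azimuth ≈ 132°).

40.13°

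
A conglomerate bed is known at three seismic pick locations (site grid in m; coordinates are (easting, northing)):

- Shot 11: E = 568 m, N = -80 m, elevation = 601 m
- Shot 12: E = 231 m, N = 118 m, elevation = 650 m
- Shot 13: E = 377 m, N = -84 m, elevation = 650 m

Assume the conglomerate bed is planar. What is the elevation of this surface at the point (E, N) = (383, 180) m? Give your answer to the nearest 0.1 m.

Let the plane be z = a·E + b·N + c.
Shot 12−Shot 11: −337a + 198b = 49;  Shot 13−Shot 11: −191a − 4b = 49.
Solving gives a = −0.25272, b = −0.18266.
Then c = 601 − a·568 − b·-80 = 729.93.
At (383, 180): z = −96.8 − 32.9 + 729.93 = 600.3 m.

600.3 m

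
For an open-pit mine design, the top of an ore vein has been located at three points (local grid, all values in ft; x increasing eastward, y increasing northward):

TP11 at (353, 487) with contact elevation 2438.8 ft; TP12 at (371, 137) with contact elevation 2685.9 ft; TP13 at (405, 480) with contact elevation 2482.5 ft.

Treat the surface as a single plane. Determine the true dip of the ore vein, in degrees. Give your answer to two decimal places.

Two edge vectors: TP11→TP12 = (18, -350, 247.1), TP11→TP13 = (52, -7, 43.7).
Normal n = (TP11→TP12) × (TP11→TP13) = (-13565.3, 12062.6, 18074).
So ∂z/∂x = −n_x/n_z = 0.75054 and ∂z/∂y = −n_y/n_z = −0.66740.
Gradient magnitude |∇z| = √(a² + b²) = √(0.56331 + 0.44542) = 1.00436.
True dip = arctan(1.00436) = 45.12°, dipping toward NW (azimuth ≈ 312°).

45.12°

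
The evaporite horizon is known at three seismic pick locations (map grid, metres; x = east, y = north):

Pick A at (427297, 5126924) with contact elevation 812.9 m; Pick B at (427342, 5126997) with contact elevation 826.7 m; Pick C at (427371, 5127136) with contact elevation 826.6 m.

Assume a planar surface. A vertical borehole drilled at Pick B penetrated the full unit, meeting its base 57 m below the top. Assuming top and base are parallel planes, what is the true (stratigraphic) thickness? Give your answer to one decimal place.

51.5 m

Two edge vectors: Pick A→Pick B = (45, 73, 13.8), Pick A→Pick C = (74, 212, 13.7).
Normal n = (Pick A→Pick B) × (Pick A→Pick C) = (-1925.5, 404.7, 4138).
So ∂z/∂x = −n_x/n_z = 0.46532 and ∂z/∂y = −n_y/n_z = −0.09780.
|∇z| = √(a²+b²) = 0.47549, so dip δ = arctan(0.47549) = 25.43°.
True thickness = vertical thickness × cos δ = 57 × cos 25.43° = 51.5 m.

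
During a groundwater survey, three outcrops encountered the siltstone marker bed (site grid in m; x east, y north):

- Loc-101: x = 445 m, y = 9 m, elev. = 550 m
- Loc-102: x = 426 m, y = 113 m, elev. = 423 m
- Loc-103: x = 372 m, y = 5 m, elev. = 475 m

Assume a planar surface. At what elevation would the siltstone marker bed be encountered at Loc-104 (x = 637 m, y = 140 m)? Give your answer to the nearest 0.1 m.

Let the plane be z = a·x + b·y + c.
Loc-102−Loc-101: −19a + 104b = −127;  Loc-103−Loc-101: −73a − 4b = −75.
Solving gives a = 1.08346, b = −1.02321.
Then c = 550 − a·445 − b·9 = 77.07.
At (637, 140): z = 690.2 − 143.2 + 77.07 = 624.0 m.

624.0 m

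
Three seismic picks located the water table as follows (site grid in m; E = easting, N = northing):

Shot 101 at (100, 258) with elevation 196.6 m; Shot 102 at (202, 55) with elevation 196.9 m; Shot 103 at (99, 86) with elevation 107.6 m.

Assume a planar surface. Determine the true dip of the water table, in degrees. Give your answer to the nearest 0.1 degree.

Let the plane be z = a·E + b·N + c.
Shot 102−Shot 101: 102a − 203b = 0.3;  Shot 103−Shot 101: −1a − 172b = −89.
Solving gives a = 1.02094, b = 0.51151.
Gradient magnitude |∇z| = √(a² + b²) = √(1.04232 + 0.26164) = 1.14191.
True dip = arctan(1.14191) = 48.8°, dipping toward WSW (azimuth ≈ 243°).

48.8°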